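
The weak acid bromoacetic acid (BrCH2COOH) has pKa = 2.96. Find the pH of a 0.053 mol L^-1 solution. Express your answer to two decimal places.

pH = 2.15

BrCH2COOH ⇌ BrCH2COO- + H+
Ka = 10^(−2.96) = 1.10 × 10^-3
Let x = [H+] at equilibrium. Ka = x²/(0.053 − x).
Here C₀/Ka ≈ 48.2, so the small-x approximation fails. Use the quadratic:
x = (−Ka + √(Ka² + 4·Ka·C₀))/2 = 7.11 × 10^-3 M
pH = −log(7.11 × 10^-3) = 2.15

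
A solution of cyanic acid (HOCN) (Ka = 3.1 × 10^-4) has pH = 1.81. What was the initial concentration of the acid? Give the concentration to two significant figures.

C₀ = 7.9 × 10^-1 M

[H+] = 10^(-1.81) = 1.55 × 10^-2 M = x
Ka = x²/(C₀ − x) ⇒ C₀ = x + x²/Ka
C₀ = 1.55 × 10^-2 + (1.55 × 10^-2)²/(3.1 × 10^-4) = 7.90 × 10^-1 M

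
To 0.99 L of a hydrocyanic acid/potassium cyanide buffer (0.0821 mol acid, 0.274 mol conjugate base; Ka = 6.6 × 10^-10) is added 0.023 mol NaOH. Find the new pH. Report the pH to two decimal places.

pH = 9.88

OH- converts HCN to CN-: HCN → 0.0591 mol, CN- → 0.297 mol.
pKa = −log(6.6 × 10^-10) = 9.180
pH = pKa + log(n_CN-/n_HCN) = 9.180 + log(0.297/0.0591) = 9.180 + (+0.701)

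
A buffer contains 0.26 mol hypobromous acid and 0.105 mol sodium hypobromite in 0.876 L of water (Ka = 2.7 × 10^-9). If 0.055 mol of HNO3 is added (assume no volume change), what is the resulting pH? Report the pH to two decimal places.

pH = 7.77

After neutralization: n(HOBr) = 0.315 mol, n(OBr-) = 0.05 mol.
pKa = −log(2.7 × 10^-9) = 8.569
Henderson–Hasselbalch with mole ratio 0.05/0.315: pH = 8.569 + (-0.799)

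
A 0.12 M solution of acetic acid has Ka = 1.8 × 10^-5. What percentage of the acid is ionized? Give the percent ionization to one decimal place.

CH3COOH ⇌ CH3COO- + H+; let x = [H+] at equilibrium.
x ≈ √(Ka·C₀) = √(1.8 × 10^-5 × 0.12) = 1.47 × 10^-3 M
Fraction ionized = 1.47 × 10^-3 / 0.12 = 0.0122 → 1.2%

1.2%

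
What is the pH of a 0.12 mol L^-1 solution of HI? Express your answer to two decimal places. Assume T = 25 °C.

HI is a strong acid and dissociates completely, so [H+] = 0.12 M.
pH = -log(0.12) = 0.92

pH = 0.92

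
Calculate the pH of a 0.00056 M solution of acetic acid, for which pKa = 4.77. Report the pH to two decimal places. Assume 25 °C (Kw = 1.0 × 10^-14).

CH3COOH ⇌ CH3COO- + H+
Ka = 10^(−4.77) = 1.70 × 10^-5
From the ICE table, Ka = [H+]²/(0.00056 − [H+]) = 1.70 × 10^-5.
[H+] is not negligible relative to C₀; solve [H+]² + 1.7e-05·[H+] − 9.52e-09 = 0.
[H+] = (−Ka + √(Ka² + 4·Ka·C₀))/2 = 8.94 × 10^-5 M
pH = −log(8.94 × 10^-5) = 4.05

pH = 4.05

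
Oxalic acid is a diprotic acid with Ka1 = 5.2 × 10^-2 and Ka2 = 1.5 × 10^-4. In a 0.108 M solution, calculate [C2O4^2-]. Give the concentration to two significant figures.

First ionization gives [H+] ≈ [HC2O4-] = 5.33 × 10^-2 M.
Second step: Ka2 = [H+][C2O4^2-]/[HC2O4-] ≈ [C2O4^2-] (since [H+] ≈ [HC2O4-]).
So [C2O4^2-] ≈ Ka2.

1.5 × 10^-4 M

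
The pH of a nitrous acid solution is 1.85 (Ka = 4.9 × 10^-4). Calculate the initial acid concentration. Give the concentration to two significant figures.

[H+] = 10^(-1.85) = 1.41 × 10^-2 M = x
Ka = x²/(C₀ − x) ⇒ C₀ = x + x²/Ka
C₀ = 1.41 × 10^-2 + (1.41 × 10^-2)²/(4.9 × 10^-4) = 4.20 × 10^-1 M

C₀ = 4.2 × 10^-1 M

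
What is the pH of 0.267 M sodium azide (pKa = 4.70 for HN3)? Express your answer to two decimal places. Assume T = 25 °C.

pH = 9.06

N3- is the conjugate base of the weak acid HN3.
Ka = 10^(−4.70) = 2.00 × 10^-5
Kb = Kw/Ka = 1.0×10^-14 / 2.00 × 10^-5 = 5.00 × 10^-10
Kb = [OH-]²/(0.267 − [OH-]) = 5.00 × 10^-10
Assume [OH-] ≪ 0.267: [OH-] ≈ √(5.00 × 10^-10 × 0.267) = 1.16 × 10^-5 M
([OH-]/C₀ = 0.0043% < 5%, so the approximation holds.)
pOH = −log(1.16 × 10^-5) = 4.94; pH = 14.00 − 4.94 = 9.06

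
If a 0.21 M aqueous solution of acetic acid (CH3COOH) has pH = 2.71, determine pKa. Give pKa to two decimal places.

[H+] = 10^(-2.71) = 1.95 × 10^-3 M
At equilibrium [HA] = 0.21 − 1.95 × 10^-3 = 2.08 × 10^-1 M
Ka = [H+][A-]/[HA] = (1.95 × 10^-3)² / 2.08 × 10^-1 = 1.83 × 10^-5
pKa = -log(1.83 × 10^-5) = 4.74

pKa = 4.74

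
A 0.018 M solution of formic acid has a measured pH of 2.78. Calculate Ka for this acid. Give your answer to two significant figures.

Ka = 1.7 × 10^-4

[H+] = 10^(-2.78) = 1.66 × 10^-3 M
At equilibrium [HA] = 0.018 − 1.66 × 10^-3 = 1.63 × 10^-2 M
Ka = [H+][A-]/[HA] = (1.66 × 10^-3)² / 1.63 × 10^-2 = 1.7 × 10^-4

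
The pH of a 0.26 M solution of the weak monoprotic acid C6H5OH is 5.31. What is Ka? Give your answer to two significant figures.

Ka = 9.2 × 10^-11

[H+] = 10^(-5.31) = 4.90 × 10^-6 M
At equilibrium [HA] = 0.26 − 4.90 × 10^-6 = 2.60 × 10^-1 M
Ka = [H+][A-]/[HA] = (4.90 × 10^-6)² / 2.60 × 10^-1 = 9.2 × 10^-11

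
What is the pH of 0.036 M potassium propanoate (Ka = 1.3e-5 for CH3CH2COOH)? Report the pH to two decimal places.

pH = 8.72

CH3CH2COO- is the conjugate base of the weak acid CH3CH2COOH.
Kb = Kw/Ka = 1.0×10^-14 / 1.3 × 10^-5 = 7.69 × 10^-10
From the ICE table, Kb = x²/(0.036 − x) = 7.69 × 10^-10.
Neglecting x in the denominator: x = √(7.69 × 10^-10 × 0.036) = 5.26 × 10^-6 M
(x/C₀ = 0.015% < 5%, so the approximation holds.)
pOH = 5.28, so pH = 14.00 − pOH = 8.72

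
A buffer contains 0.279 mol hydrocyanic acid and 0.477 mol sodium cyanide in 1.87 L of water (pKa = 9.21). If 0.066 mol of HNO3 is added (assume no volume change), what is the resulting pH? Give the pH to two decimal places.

After neutralization: n(HCN) = 0.345 mol, n(CN-) = 0.411 mol.
Henderson–Hasselbalch with mole ratio 0.411/0.345: pH = 9.21 + (+0.076)

pH = 9.29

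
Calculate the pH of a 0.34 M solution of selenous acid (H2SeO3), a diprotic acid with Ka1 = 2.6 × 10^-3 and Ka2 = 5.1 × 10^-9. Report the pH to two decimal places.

Ka1 ≫ Ka2, so treat the first dissociation as the only significant source of H+.
Ka1 = x²/(0.34 − x) = 2.6 × 10^-3
Solving the quadratic: x = (−Ka1 + √(Ka1² + 4·Ka1·C₀))/2 = 2.85 × 10^-2 M
pH = −log(2.85 × 10^-2) = 1.55

pH = 1.55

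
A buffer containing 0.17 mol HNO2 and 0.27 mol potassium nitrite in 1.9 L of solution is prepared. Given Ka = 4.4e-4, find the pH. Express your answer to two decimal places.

pH = 3.56

pKa = −log(4.4 × 10^-4) = 3.357
Using pH = pKa + log([base]/[acid]) with [base]/[acid] = 0.27/0.17:
pH = 3.357 + (+0.201) = 3.56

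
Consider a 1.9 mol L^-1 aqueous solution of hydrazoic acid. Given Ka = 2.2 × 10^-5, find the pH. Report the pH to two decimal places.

pH = 2.19

HN3 ⇌ N3- + H+
Ka = [H+]²/(1.9 − [H+]) = 2.2 × 10^-5
Since Ka ≪ C₀, [H+] ≈ √(Ka·C₀) = 6.47 × 10^-3 M.
Check: 0.34% ionized — well under 5%, approximation valid.
pH = −log(6.47 × 10^-3) = 2.19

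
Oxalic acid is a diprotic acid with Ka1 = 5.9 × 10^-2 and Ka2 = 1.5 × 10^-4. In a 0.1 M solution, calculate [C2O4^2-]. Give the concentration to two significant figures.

1.5 × 10^-4 M

First ionization gives [H+] ≈ [HC2O4-] = 5.28 × 10^-2 M.
Second step: Ka2 = [H+][C2O4^2-]/[HC2O4-] ≈ [C2O4^2-] (since [H+] ≈ [HC2O4-]).
So [C2O4^2-] ≈ Ka2.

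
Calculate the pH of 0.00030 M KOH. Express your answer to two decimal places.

KOH is a strong base; [OH-] = 0.0003 M.
pOH = -log(0.0003) = 3.52
pH = 14.00 - 3.52 = 10.48

pH = 10.48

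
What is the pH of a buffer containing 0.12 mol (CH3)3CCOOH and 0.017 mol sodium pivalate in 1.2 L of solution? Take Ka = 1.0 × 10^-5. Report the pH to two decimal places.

pKa = −log(1.0 × 10^-5) = 5.000
pH = pKa + log([A⁻]/[HA]) = 5.000 + log(0.017/0.12)
pH = 5.000 + (-0.849) = 4.15

pH = 4.15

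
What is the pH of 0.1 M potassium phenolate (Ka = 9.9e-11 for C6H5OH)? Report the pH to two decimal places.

C6H5O- is the conjugate base of the weak acid C6H5OH.
Kb = Kw/Ka = 1.0×10^-14 / 9.9 × 10^-11 = 1.01 × 10^-4
Kb = x²/(0.1 − x) = 1.01 × 10^-4
Assume x ≪ 0.1: x ≈ √(1.01 × 10^-4 × 0.1) = 3.18 × 10^-3 M
(x/C₀ = 3.2% < 5%, so the approximation holds.)
pOH = 2.50, so pH = 14.00 − pOH = 11.50

pH = 11.50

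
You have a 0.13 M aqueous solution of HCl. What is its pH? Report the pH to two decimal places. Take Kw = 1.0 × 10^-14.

pH = 0.89

HCl is a strong acid and dissociates completely, so [H+] = 0.13 M.
pH = -log(0.13) = 0.89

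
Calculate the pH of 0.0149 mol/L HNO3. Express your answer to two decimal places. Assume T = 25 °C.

HNO3 is a strong acid and dissociates completely, so [H+] = 0.0149 M.
pH = -log(0.0149) = 1.83

pH = 1.83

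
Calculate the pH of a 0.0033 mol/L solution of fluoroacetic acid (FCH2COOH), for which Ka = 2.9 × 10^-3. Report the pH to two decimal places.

FCH2COOH ⇌ FCH2COO- + H+
Ka = [H+]²/(0.0033 − [H+]) = 2.9 × 10^-3
[H+] is not negligible relative to C₀; solve [H+]² + 0.0029·[H+] − 9.57e-06 = 0.
[H+] = [−0.0029 + √(0.0029² + 3.83e-05)]/2 = 1.97 × 10^-3 M
pH = −log(1.97 × 10^-3) = 2.71

pH = 2.71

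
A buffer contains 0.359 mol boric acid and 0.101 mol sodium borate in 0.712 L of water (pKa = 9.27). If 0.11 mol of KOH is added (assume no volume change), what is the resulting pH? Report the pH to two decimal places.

pH = 9.20

OH- converts B(OH)3 to B(OH)4-: B(OH)3 → 0.249 mol, B(OH)4- → 0.211 mol.
pH = pKa + log([A⁻]/[HA]) = 9.27 + log(0.211/0.249) = 9.27 -0.072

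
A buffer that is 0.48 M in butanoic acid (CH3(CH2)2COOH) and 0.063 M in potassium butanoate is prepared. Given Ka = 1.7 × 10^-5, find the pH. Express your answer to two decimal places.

pKa = −log(1.7 × 10^-5) = 4.770
Using pH = pKa + log([base]/[acid]) with [base]/[acid] = 0.063/0.48:
pH = 4.770 + (-0.882) = 3.89

pH = 3.89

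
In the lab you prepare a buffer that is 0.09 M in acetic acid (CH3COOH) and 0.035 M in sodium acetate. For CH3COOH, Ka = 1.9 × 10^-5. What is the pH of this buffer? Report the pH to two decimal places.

pKa = −log(1.9 × 10^-5) = 4.721
Henderson–Hasselbalch: pH = pKa + log([CH3COO-]/[CH3COOH]) = 4.721 + log(0.035/0.09)
pH = 4.721 + (-0.410) = 4.31

pH = 4.31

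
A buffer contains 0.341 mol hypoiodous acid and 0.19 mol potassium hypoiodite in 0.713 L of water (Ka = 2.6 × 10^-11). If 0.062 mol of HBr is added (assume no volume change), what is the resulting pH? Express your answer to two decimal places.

pH = 10.09

After neutralization: n(HOI) = 0.403 mol, n(OI-) = 0.128 mol.
pKa = −log(2.6 × 10^-11) = 10.585
pH = pKa + log([A⁻]/[HA]) = 10.585 + log(0.128/0.403) = 10.585 -0.498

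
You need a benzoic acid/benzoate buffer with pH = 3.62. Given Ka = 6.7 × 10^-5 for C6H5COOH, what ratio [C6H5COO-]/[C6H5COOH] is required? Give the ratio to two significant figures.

pKa = -log(6.7 × 10^-5) = 4.174
pH = pKa + log(r) ⇒ log(r) = 3.62 − 4.174 = -0.554
r = [C6H5COO-]/[C6H5COOH] = 10^(-0.554) = 0.279

ratio = 0.28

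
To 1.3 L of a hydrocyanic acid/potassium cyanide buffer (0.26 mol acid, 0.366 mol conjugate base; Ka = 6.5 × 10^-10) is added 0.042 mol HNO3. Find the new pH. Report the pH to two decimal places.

Added H+ converts CN- to HCN: HCN → 0.302 mol, CN- → 0.324 mol.
pKa = −log(6.5 × 10^-10) = 9.187
pH = pKa + log(n_CN-/n_HCN) = 9.187 + log(0.324/0.302) = 9.187 + (+0.031)

pH = 9.22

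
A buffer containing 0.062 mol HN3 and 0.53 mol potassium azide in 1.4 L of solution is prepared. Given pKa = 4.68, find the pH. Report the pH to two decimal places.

pH = 5.61

Using pH = pKa + log([base]/[acid]) with [base]/[acid] = 0.53/0.062:
pH = 4.68 + (+0.932) = 5.61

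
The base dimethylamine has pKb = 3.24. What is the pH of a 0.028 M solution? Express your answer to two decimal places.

pH = 11.57

(CH3)2NH + H2O ⇌ (CH3)2NH2+ + OH-
Kb = 10^(−3.24) = 5.75 × 10^-4
From the ICE table, Kb = [OH-]²/(0.028 − [OH-]) = 5.75 × 10^-4.
The 5% rule fails; solving [OH-]² + Kb·[OH-] − Kb·C₀ = 0 exactly:
[OH-] = (−Kb + √(Kb² + 4·Kb·C₀))/2 = 3.74 × 10^-3 M
pOH = 2.43, so pH = 14.00 − pOH = 11.57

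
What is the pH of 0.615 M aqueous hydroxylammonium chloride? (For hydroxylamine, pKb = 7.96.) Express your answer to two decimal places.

NH3OH+ is the conjugate acid of the weak base NH2OH.
Kb = 10^(−7.96) = 1.10 × 10^-8
Ka = Kw/Kb = 1.0×10^-14 / 1.10 × 10^-8 = 9.09 × 10^-7
From the ICE table, Ka = [H+]²/(0.615 − [H+]) = 9.09 × 10^-7.
Neglecting [H+] in the denominator: [H+] = √(9.09 × 10^-7 × 0.615) = 7.48 × 10^-4 M
Check: 0.12% ionized — well under 5%, approximation valid.
pH = −log(7.48 × 10^-4) = 3.13

pH = 3.13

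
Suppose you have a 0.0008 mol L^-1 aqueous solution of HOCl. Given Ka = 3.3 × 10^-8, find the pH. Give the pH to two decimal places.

pH = 5.29

HOCl ⇌ OCl- + H+
Ka = [H+]²/(0.0008 − [H+]) = 3.3 × 10^-8
Neglecting [H+] in the denominator: [H+] = √(3.3 × 10^-8 × 0.0008) = 5.14 × 10^-6 M
([H+]/C₀ = 0.64% < 5%, so the approximation holds.)
pH = −log[H+] = −log(5.14 × 10^-6) = 5.29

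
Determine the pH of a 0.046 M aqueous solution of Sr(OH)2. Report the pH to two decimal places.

pH = 12.96

Sr(OH)2 is a strong base (each formula unit releases 2 OH-); [OH-] = 0.092 M.
pOH = -log(0.092) = 1.04
pH = 14.00 - 1.04 = 12.96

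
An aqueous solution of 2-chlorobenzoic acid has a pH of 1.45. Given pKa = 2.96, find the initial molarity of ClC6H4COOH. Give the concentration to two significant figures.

C₀ = 1.2 M

[H+] = 10^(-1.45) = 3.55 × 10^-2 M = x
Ka = 10^(−2.96) = 1.10 × 10^-3
Ka = x²/(C₀ − x) ⇒ C₀ = x + x²/Ka
C₀ = 3.55 × 10^-2 + (3.55 × 10^-2)²/(1.10 × 10^-3) = 1.18 M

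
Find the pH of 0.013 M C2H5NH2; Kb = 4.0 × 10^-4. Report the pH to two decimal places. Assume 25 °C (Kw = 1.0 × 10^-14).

C2H5NH2 + H2O ⇌ C2H5NH3+ + OH-
From the ICE table, Kb = x²/(0.013 − x) = 4.0 × 10^-4.
Here C₀/Kb ≈ 32.5, so the small-x approximation fails. Use the quadratic:
x = (−Kb + √(Kb² + 4·Kb·C₀))/2 = 2.09 × 10^-3 M
pOH = −log(2.09 × 10^-3) = 2.68; pH = 14.00 − 2.68 = 11.32

pH = 11.32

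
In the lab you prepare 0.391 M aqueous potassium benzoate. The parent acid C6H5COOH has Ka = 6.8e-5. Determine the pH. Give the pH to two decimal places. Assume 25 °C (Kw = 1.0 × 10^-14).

C6H5COO- is the conjugate base of the weak acid C6H5COOH.
Kb = Kw/Ka = 1.0×10^-14 / 6.8 × 10^-5 = 1.47 × 10^-10
From the ICE table, Kb = [OH-]²/(0.391 − [OH-]) = 1.47 × 10^-10.
Neglecting [OH-] in the denominator: [OH-] = √(1.47 × 10^-10 × 0.391) = 7.58 × 10^-6 M
Check: 0.0019% ionized — well under 5%, approximation valid.
pOH = −log(7.58 × 10^-6) = 5.12; pH = 14.00 − 5.12 = 8.88

pH = 8.88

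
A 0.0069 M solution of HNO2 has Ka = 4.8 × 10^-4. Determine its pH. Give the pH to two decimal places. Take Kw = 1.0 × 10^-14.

pH = 2.80

HNO2 ⇌ NO2- + H+
From the ICE table, Ka = [H+]²/(0.0069 − [H+]) = 4.8 × 10^-4.
The 5% rule fails; solving [H+]² + Ka·[H+] − Ka·C₀ = 0 exactly:
[H+] = [−0.00048 + √(0.00048² + 1.32e-05)]/2 = 1.60 × 10^-3 M
pH = −log(1.60 × 10^-3) = 2.80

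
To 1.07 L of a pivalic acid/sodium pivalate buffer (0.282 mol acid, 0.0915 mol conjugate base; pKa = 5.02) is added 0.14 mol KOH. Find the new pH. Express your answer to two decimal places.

After neutralization: n((CH3)3CCOOH) = 0.142 mol, n((CH3)3CCOO-) = 0.232 mol.
pH = pKa + log([A⁻]/[HA]) = 5.02 + log(0.232/0.142) = 5.02 +0.213

pH = 5.23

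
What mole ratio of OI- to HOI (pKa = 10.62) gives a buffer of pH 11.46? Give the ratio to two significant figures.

pH = pKa + log(r) ⇒ log(r) = 11.46 − 10.62 = +0.84
r = [OI-]/[HOI] = 10^(+0.84) = 6.92

ratio = 6.9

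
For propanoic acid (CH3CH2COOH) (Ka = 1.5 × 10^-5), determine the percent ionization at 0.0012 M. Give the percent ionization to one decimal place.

10.6%

CH3CH2COOH ⇌ CH3CH2COO- + H+; let x = [H+] at equilibrium.
Solve x² + 1.5e-05x − 1.8e-08 = 0 → x = 1.27 × 10^-4 M
Fraction ionized = 1.27 × 10^-4 / 0.0012 = 0.1058 → 10.6%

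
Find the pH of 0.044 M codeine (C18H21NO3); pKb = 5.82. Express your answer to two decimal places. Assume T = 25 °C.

pH = 10.41

C18H21NO3 + H2O ⇌ C18H22NO3+ + OH-
Kb = 10^(−5.82) = 1.51 × 10^-6
From the ICE table, Kb = [OH-]²/(0.044 − [OH-]) = 1.51 × 10^-6.
Since Kb ≪ C₀, [OH-] ≈ √(Kb·C₀) = 2.58 × 10^-4 M.
pOH = 3.59, so pH = 14.00 − pOH = 10.41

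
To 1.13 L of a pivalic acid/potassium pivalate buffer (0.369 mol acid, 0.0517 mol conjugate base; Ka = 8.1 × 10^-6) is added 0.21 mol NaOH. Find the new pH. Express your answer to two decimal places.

pH = 5.31

After neutralization: n((CH3)3CCOOH) = 0.159 mol, n((CH3)3CCOO-) = 0.262 mol.
pKa = −log(8.1 × 10^-6) = 5.092
pH = pKa + log(n_(CH3)3CCOO-/n_(CH3)3CCOOH) = 5.092 + log(0.262/0.159) = 5.092 + (+0.217)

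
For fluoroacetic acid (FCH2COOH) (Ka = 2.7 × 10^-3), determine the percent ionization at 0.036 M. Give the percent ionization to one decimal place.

FCH2COOH ⇌ FCH2COO- + H+; let x = [H+] at equilibrium.
Ka = x²/(C₀ − x); solving the quadratic gives x = 8.60 × 10^-3 M.
Fraction ionized = 8.60 × 10^-3 / 0.036 = 0.2389 → 23.9%

23.9%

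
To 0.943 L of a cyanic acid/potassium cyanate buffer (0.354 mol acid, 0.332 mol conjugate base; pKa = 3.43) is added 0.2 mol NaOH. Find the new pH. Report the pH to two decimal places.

pH = 3.97

After neutralization: n(HOCN) = 0.154 mol, n(OCN-) = 0.532 mol.
pH = pKa + log(n_OCN-/n_HOCN) = 3.43 + log(0.532/0.154) = 3.43 + (+0.538)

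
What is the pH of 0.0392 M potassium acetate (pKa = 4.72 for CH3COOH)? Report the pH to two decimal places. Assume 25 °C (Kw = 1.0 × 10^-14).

pH = 8.66

CH3COO- is the conjugate base of the weak acid CH3COOH.
Ka = 10^(−4.72) = 1.91 × 10^-5
Kb = Kw/Ka = 1.0×10^-14 / 1.91 × 10^-5 = 5.24 × 10^-10
Kb = [OH-]²/(0.0392 − [OH-]) = 5.24 × 10^-10
Assume [OH-] ≪ 0.0392: [OH-] ≈ √(5.24 × 10^-10 × 0.0392) = 4.53 × 10^-6 M
pOH = −log(4.53 × 10^-6) = 5.34; pH = 14.00 − 5.34 = 8.66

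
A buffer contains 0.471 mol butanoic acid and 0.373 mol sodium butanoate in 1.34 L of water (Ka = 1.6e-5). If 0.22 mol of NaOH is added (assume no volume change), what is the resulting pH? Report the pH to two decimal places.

After neutralization: n(CH3(CH2)2COOH) = 0.251 mol, n(CH3(CH2)2COO-) = 0.593 mol.
pKa = −log(1.6 × 10^-5) = 4.796
Henderson–Hasselbalch with mole ratio 0.593/0.251: pH = 4.796 + (+0.373)

pH = 5.17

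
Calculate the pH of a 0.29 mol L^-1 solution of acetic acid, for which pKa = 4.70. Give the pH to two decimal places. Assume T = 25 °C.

pH = 2.62

CH3COOH ⇌ CH3COO- + H+
Ka = 10^(−4.70) = 2.00 × 10^-5
From the ICE table, Ka = [H+]²/(0.29 − [H+]) = 2.00 × 10^-5.
Assume [H+] ≪ 0.29: [H+] ≈ √(2.00 × 10^-5 × 0.29) = 2.41 × 10^-3 M
pH = −log(2.41 × 10^-3) = 2.62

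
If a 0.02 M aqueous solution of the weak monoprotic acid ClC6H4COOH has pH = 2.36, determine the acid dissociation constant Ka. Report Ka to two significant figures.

Ka = 1.2 × 10^-3

[H+] = 10^(-2.36) = 4.37 × 10^-3 M
At equilibrium [HA] = 0.02 − 4.37 × 10^-3 = 1.56 × 10^-2 M
Ka = [H+][A-]/[HA] = (4.37 × 10^-3)² / 1.56 × 10^-2 = 1.2 × 10^-3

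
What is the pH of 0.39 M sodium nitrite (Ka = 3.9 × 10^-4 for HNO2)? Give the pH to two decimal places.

pH = 8.50

NO2- is the conjugate base of the weak acid HNO2.
Kb = Kw/Ka = 1.0×10^-14 / 3.9 × 10^-4 = 2.56 × 10^-11
Kb = [OH-]²/(0.39 − [OH-]) = 2.56 × 10^-11
Neglecting [OH-] in the denominator: [OH-] = √(2.56 × 10^-11 × 0.39) = 3.16 × 10^-6 M
([OH-]/C₀ = 0.00081% < 5%, so the approximation holds.)
pOH = 5.50, so pH = 14.00 − pOH = 8.50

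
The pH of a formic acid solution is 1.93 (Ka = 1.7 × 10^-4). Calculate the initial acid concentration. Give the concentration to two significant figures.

C₀ = 8.2 × 10^-1 M

[H+] = 10^(-1.93) = 1.17 × 10^-2 M = x
Ka = x²/(C₀ − x) ⇒ C₀ = x + x²/Ka
C₀ = 1.17 × 10^-2 + (1.17 × 10^-2)²/(1.7 × 10^-4) = 8.17 × 10^-1 M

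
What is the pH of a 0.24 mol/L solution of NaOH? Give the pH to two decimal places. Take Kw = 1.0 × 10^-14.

pH = 13.38

NaOH is a strong base; [OH-] = 0.24 M.
pOH = -log(0.24) = 0.62
pH = 14.00 - 0.62 = 13.38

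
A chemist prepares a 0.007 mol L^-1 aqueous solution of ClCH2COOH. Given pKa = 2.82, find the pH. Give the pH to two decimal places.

pH = 2.59

ClCH2COOH ⇌ ClCH2COO- + H+
Ka = 10^(−2.82) = 1.51 × 10^-3
Ka = [H+]²/(0.007 − [H+]) = 1.51 × 10^-3
The 5% rule fails; solving [H+]² + Ka·[H+] − Ka·C₀ = 0 exactly:
[H+] = (−Ka + √(Ka² + 4·Ka·C₀))/2 = 2.58 × 10^-3 M
pH = −log[H+] = −log(2.58 × 10^-3) = 2.59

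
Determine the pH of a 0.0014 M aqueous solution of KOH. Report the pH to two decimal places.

pH = 11.15

KOH is a strong base; [OH-] = 0.0014 M.
pOH = -log(0.0014) = 2.85
pH = 14.00 - 2.85 = 11.15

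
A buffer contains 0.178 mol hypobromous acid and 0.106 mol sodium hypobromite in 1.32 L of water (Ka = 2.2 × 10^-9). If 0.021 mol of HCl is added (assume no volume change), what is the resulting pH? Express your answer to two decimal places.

pH = 8.29

Added H+ converts OBr- to HOBr: HOBr → 0.199 mol, OBr- → 0.085 mol.
pKa = −log(2.2 × 10^-9) = 8.658
pH = pKa + log(n_OBr-/n_HOBr) = 8.658 + log(0.085/0.199) = 8.658 + (-0.369)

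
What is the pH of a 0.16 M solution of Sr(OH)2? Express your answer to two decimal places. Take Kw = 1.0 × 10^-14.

Sr(OH)2 is a strong base (each formula unit releases 2 OH-); [OH-] = 0.32 M.
pOH = -log(0.32) = 0.49
pH = 14.00 - 0.49 = 13.51

pH = 13.51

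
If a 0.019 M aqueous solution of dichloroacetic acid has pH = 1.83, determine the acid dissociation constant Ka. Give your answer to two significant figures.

[H+] = 10^(-1.83) = 1.48 × 10^-2 M
At equilibrium [HA] = 0.019 − 1.48 × 10^-2 = 4.20 × 10^-3 M
Ka = [H+][A-]/[HA] = (1.48 × 10^-2)² / 4.20 × 10^-3 = 5.2 × 10^-2

Ka = 5.2 × 10^-2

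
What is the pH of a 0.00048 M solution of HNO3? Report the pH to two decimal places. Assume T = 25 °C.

pH = 3.32

HNO3 is a strong acid and dissociates completely, so [H+] = 0.00048 M.
pH = -log(0.00048) = 3.32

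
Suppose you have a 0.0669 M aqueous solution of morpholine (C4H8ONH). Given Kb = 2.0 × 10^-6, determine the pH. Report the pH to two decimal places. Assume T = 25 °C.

pH = 10.56

C4H8ONH + H2O ⇌ C4H8ONH2+ + OH-
Kb = x²/(0.0669 − x) = 2.0 × 10^-6
Assume x ≪ 0.0669: x ≈ √(2.0 × 10^-6 × 0.0669) = 3.66 × 10^-4 M
Check: 0.55% ionized — well under 5%, approximation valid.
pOH = 3.44, so pH = 14.00 − pOH = 10.56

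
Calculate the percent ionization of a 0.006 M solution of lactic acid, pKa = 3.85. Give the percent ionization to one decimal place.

CH3CH(OH)COOH ⇌ CH3CH(OH)COO- + H+; let x = [H+] at equilibrium.
Ka = 10^(−3.85) = 1.41 × 10^-4
Solve x² + 0.000141x − 8.46e-07 = 0 → x = 8.52 × 10^-4 M
% ionization = x/C₀ × 100% = 8.52 × 10^-4/0.006 × 100% = 14.2%

14.2%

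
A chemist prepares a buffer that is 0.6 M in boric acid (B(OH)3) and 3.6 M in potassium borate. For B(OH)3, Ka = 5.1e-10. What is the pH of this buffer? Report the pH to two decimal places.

pKa = −log(5.1 × 10^-10) = 9.292
Using pH = pKa + log([base]/[acid]) with [base]/[acid] = 3.6/0.6:
pH = 9.292 + (+0.778) = 10.07

pH = 10.07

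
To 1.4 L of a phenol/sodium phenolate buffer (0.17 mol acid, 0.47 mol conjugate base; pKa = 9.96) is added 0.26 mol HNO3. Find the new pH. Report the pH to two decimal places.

pH = 9.65

After neutralization: n(C6H5OH) = 0.43 mol, n(C6H5O-) = 0.21 mol.
pH = pKa + log([A⁻]/[HA]) = 9.96 + log(0.21/0.43) = 9.96 -0.311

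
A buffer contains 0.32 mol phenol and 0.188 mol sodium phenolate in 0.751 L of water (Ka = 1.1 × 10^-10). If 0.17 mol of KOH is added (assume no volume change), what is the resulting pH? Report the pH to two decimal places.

pH = 10.34

OH- converts C6H5OH to C6H5O-: C6H5OH → 0.15 mol, C6H5O- → 0.358 mol.
pKa = −log(1.1 × 10^-10) = 9.959
Henderson–Hasselbalch with mole ratio 0.358/0.15: pH = 9.959 + (+0.378)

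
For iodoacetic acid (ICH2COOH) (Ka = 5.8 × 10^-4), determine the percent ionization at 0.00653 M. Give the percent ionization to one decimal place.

25.7%

ICH2COOH ⇌ ICH2COO- + H+; let x = [H+] at equilibrium.
Ka = x²/(C₀ − x); solving the quadratic gives x = 1.68 × 10^-3 M.
Fraction ionized = 1.68 × 10^-3 / 0.00653 = 0.2573 → 25.7%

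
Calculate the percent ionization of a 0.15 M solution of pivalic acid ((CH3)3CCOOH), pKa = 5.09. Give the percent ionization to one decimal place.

0.7%

(CH3)3CCOOH ⇌ (CH3)3CCOO- + H+; let x = [H+] at equilibrium.
Ka = 10^(−5.09) = 8.13 × 10^-6
x ≈ √(Ka·C₀) = √(8.13 × 10^-6 × 0.15) = 1.10 × 10^-3 M
% ionization = x/C₀ × 100% = 1.10 × 10^-3/0.15 × 100% = 0.7%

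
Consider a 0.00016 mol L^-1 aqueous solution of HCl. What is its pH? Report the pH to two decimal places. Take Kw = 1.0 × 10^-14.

HCl is a strong acid and dissociates completely, so [H+] = 0.00016 M.
pH = -log(0.00016) = 3.80

pH = 3.80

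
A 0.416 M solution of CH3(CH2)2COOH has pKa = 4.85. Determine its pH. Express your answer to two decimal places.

pH = 2.62

CH3(CH2)2COOH ⇌ CH3(CH2)2COO- + H+
Ka = 10^(−4.85) = 1.41 × 10^-5
Ka = x²/(0.416 − x) = 1.41 × 10^-5
Assume x ≪ 0.416: x ≈ √(1.41 × 10^-5 × 0.416) = 2.42 × 10^-3 M
pH = −log[H+] = −log(2.42 × 10^-3) = 2.62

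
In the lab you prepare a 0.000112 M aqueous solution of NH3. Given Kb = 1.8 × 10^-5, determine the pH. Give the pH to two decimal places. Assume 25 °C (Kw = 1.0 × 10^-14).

NH3 + H2O ⇌ NH4+ + OH-
From the ICE table, Kb = x²/(0.000112 − x) = 1.8 × 10^-5.
The 5% rule fails; solving x² + Kb·x − Kb·C₀ = 0 exactly:
x = (−Kb + √(Kb² + 4·Kb·C₀))/2 = 3.68 × 10^-5 M
pOH = 4.43, so pH = 14.00 − pOH = 9.57

pH = 9.57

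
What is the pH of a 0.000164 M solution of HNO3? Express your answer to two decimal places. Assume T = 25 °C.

pH = 3.79

HNO3 is a strong acid and dissociates completely, so [H+] = 0.000164 M.
pH = -log(0.000164) = 3.79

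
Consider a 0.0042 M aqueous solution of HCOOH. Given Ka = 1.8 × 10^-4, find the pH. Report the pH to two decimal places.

HCOOH ⇌ HCOO- + H+
From the ICE table, Ka = [H+]²/(0.0042 − [H+]) = 1.8 × 10^-4.
[H+] is not negligible relative to C₀; solve [H+]² + 0.00018·[H+] − 7.56e-07 = 0.
[H+] = [−0.00018 + √(0.00018² + 3.02e-06)]/2 = 7.84 × 10^-4 M
pH = −log(7.84 × 10^-4) = 3.11

pH = 3.11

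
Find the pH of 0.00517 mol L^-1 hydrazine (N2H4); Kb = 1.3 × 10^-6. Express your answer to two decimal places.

N2H4 + H2O ⇌ N2H5+ + OH-
Kb = [OH-]²/(0.00517 − [OH-]) = 1.3 × 10^-6
Assume [OH-] ≪ 0.00517: [OH-] ≈ √(1.3 × 10^-6 × 0.00517) = 8.20 × 10^-5 M
Check: 1.6% ionized — well under 5%, approximation valid.
pOH = −log(8.20 × 10^-5) = 4.09; pH = 14.00 − 4.09 = 9.91

pH = 9.91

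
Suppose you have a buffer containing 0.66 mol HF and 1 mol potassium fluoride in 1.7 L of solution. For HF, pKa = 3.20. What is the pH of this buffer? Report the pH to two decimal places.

Henderson–Hasselbalch: pH = pKa + log([F-]/[HF]) = 3.20 + log(1/0.66)
pH = 3.20 + (+0.180) = 3.38

pH = 3.38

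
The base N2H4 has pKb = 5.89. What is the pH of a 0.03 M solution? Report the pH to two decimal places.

pH = 10.29

N2H4 + H2O ⇌ N2H5+ + OH-
Kb = 10^(−5.89) = 1.29 × 10^-6
From the ICE table, Kb = [OH-]²/(0.03 − [OH-]) = 1.29 × 10^-6.
Assume [OH-] ≪ 0.03: [OH-] ≈ √(1.29 × 10^-6 × 0.03) = 1.97 × 10^-4 M
Check: 0.66% ionized — well under 5%, approximation valid.
pOH = −log(1.97 × 10^-4) = 3.71; pH = 14.00 − 3.71 = 10.29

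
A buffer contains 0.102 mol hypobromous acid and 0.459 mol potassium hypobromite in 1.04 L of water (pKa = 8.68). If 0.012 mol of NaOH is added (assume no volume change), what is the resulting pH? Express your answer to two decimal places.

OH- converts HOBr to OBr-: HOBr → 0.09 mol, OBr- → 0.471 mol.
Henderson–Hasselbalch with mole ratio 0.471/0.09: pH = 8.68 + (+0.719)

pH = 9.40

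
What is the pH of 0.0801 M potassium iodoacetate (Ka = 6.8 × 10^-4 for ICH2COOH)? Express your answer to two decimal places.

ICH2COO- is the conjugate base of the weak acid ICH2COOH.
Kb = Kw/Ka = 1.0×10^-14 / 6.8 × 10^-4 = 1.47 × 10^-11
From the ICE table, Kb = [OH-]²/(0.0801 − [OH-]) = 1.47 × 10^-11.
Assume [OH-] ≪ 0.0801: [OH-] ≈ √(1.47 × 10^-11 × 0.0801) = 1.09 × 10^-6 M
Check: 0.0014% ionized — well under 5%, approximation valid.
pOH = −log(1.09 × 10^-6) = 5.96; pH = 14.00 − 5.96 = 8.04

pH = 8.04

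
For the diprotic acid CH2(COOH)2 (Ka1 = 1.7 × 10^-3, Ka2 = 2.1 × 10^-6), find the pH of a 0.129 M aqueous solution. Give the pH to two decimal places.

Ka1 ≫ Ka2, so treat the first dissociation as the only significant source of H+.
Ka1 = x²/(0.129 − x) = 1.7 × 10^-3
Solving the quadratic: x = (−Ka1 + √(Ka1² + 4·Ka1·C₀))/2 = 1.40 × 10^-2 M
pH = −log(1.40 × 10^-2) = 1.85

pH = 1.85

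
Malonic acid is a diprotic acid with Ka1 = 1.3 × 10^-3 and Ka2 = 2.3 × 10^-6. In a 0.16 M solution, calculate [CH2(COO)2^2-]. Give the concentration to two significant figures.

2.3 × 10^-6 M

First ionization gives [H+] ≈ [CH2(COOH)COO-] = 1.38 × 10^-2 M.
Second step: Ka2 = [H+][CH2(COO)2^2-]/[CH2(COOH)COO-] ≈ [CH2(COO)2^2-] (since [H+] ≈ [CH2(COOH)COO-]).
So [CH2(COO)2^2-] ≈ Ka2.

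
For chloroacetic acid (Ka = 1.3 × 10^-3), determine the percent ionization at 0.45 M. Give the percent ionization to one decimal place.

5.2%

ClCH2COOH ⇌ ClCH2COO- + H+; let x = [H+] at equilibrium.
Solve x² + 0.0013x − 0.000585 = 0 → x = 2.35 × 10^-2 M
Fraction ionized = 2.35 × 10^-2 / 0.45 = 0.0522 → 5.2%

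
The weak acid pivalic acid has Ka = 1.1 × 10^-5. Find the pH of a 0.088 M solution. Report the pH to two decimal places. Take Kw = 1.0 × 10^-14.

pH = 3.01

(CH3)3CCOOH ⇌ (CH3)3CCOO- + H+
Ka = [H+]²/(0.088 − [H+]) = 1.1 × 10^-5
Neglecting [H+] in the denominator: [H+] = √(1.1 × 10^-5 × 0.088) = 9.84 × 10^-4 M
Check: 1.1% ionized — well under 5%, approximation valid.
pH = −log(9.84 × 10^-4) = 3.01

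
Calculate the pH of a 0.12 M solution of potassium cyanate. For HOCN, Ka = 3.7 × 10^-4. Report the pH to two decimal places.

pH = 8.26

OCN- is the conjugate base of the weak acid HOCN.
Kb = Kw/Ka = 1.0×10^-14 / 3.7 × 10^-4 = 2.70 × 10^-11
Kb = [OH-]²/(0.12 − [OH-]) = 2.70 × 10^-11
Neglecting [OH-] in the denominator: [OH-] = √(2.70 × 10^-11 × 0.12) = 1.80 × 10^-6 M
Check: 0.0015% ionized — well under 5%, approximation valid.
pOH = 5.74, so pH = 14.00 − pOH = 8.26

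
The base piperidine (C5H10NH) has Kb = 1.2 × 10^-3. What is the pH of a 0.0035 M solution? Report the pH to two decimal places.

C5H10NH + H2O ⇌ C5H10NH2+ + OH-
From the ICE table, Kb = [OH-]²/(0.0035 − [OH-]) = 1.2 × 10^-3.
Here C₀/Kb ≈ 2.92, so the small-[OH-] approximation fails. Use the quadratic:
[OH-] = (−Kb + √(Kb² + 4·Kb·C₀))/2 = 1.54 × 10^-3 M
pOH = −log(1.54 × 10^-3) = 2.81; pH = 14.00 − 2.81 = 11.19

pH = 11.19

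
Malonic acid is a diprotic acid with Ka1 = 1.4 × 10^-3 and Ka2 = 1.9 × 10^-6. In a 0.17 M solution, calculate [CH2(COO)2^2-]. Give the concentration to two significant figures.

1.9 × 10^-6 M

First ionization gives [H+] ≈ [CH2(COOH)COO-] = 1.47 × 10^-2 M.
Second step: Ka2 = [H+][CH2(COO)2^2-]/[CH2(COOH)COO-] ≈ [CH2(COO)2^2-] (since [H+] ≈ [CH2(COOH)COO-]).
So [CH2(COO)2^2-] ≈ Ka2.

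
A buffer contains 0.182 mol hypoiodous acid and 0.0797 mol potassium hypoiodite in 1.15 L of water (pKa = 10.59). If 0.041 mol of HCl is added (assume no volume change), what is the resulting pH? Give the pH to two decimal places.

pH = 9.83

After neutralization: n(HOI) = 0.223 mol, n(OI-) = 0.0387 mol.
pH = pKa + log([A⁻]/[HA]) = 10.59 + log(0.0387/0.223) = 10.59 -0.761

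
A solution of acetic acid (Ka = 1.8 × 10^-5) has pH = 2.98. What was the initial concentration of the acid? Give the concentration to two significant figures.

C₀ = 6.2 × 10^-2 M

[H+] = 10^(-2.98) = 1.05 × 10^-3 M = x
Ka = x²/(C₀ − x) ⇒ C₀ = x + x²/Ka
C₀ = 1.05 × 10^-3 + (1.05 × 10^-3)²/(1.8 × 10^-5) = 6.23 × 10^-2 M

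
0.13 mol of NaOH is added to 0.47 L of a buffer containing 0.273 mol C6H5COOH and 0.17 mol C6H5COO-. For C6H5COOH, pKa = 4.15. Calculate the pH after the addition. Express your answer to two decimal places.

OH- converts C6H5COOH to C6H5COO-: C6H5COOH → 0.143 mol, C6H5COO- → 0.3 mol.
Henderson–Hasselbalch with mole ratio 0.3/0.143: pH = 4.15 + (+0.322)

pH = 4.47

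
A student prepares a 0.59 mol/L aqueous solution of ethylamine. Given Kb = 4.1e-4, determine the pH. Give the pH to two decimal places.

pH = 12.19

C2H5NH2 + H2O ⇌ C2H5NH3+ + OH-
Kb = x²/(0.59 − x) = 4.1 × 10^-4
Neglecting x in the denominator: x = √(4.1 × 10^-4 × 0.59) = 1.56 × 10^-2 M
Check: 2.6% ionized — well under 5%, approximation valid.
pOH = −log(1.56 × 10^-2) = 1.81; pH = 14.00 − 1.81 = 12.19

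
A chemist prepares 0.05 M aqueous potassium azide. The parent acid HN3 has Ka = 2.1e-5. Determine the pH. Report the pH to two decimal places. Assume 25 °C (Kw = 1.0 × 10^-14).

N3- is the conjugate base of the weak acid HN3.
Kb = Kw/Ka = 1.0×10^-14 / 2.1 × 10^-5 = 4.76 × 10^-10
From the ICE table, Kb = [OH-]²/(0.05 − [OH-]) = 4.76 × 10^-10.
Assume [OH-] ≪ 0.05: [OH-] ≈ √(4.76 × 10^-10 × 0.05) = 4.88 × 10^-6 M
Check: 0.0098% ionized — well under 5%, approximation valid.
pOH = −log(4.88 × 10^-6) = 5.31; pH = 14.00 − 5.31 = 8.69

pH = 8.69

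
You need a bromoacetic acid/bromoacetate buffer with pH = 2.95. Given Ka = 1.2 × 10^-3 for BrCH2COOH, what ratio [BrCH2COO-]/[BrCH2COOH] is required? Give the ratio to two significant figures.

ratio = 1.1

pKa = -log(1.2 × 10^-3) = 2.921
pH = pKa + log(r) ⇒ log(r) = 2.95 − 2.921 = +0.029
r = [BrCH2COO-]/[BrCH2COOH] = 10^(+0.029) = 1.07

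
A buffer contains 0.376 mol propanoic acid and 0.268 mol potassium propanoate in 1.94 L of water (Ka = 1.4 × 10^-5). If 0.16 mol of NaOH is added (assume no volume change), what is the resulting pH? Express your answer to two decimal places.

pH = 5.15

After neutralization: n(CH3CH2COOH) = 0.216 mol, n(CH3CH2COO-) = 0.428 mol.
pKa = −log(1.4 × 10^-5) = 4.854
Henderson–Hasselbalch with mole ratio 0.428/0.216: pH = 4.854 + (+0.297)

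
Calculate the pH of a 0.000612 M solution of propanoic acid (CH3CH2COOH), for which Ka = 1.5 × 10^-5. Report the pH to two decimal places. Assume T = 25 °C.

pH = 4.05

CH3CH2COOH ⇌ CH3CH2COO- + H+
Ka = [H+]²/(0.000612 − [H+]) = 1.5 × 10^-5
[H+] is not negligible relative to C₀; solve [H+]² + 1.5e-05·[H+] − 9.18e-09 = 0.
[H+] = [−1.5e-05 + √(1.5e-05² + 3.67e-08)]/2 = 8.86 × 10^-5 M
pH = −log(8.86 × 10^-5) = 4.05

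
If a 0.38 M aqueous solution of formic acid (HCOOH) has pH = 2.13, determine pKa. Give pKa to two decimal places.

pKa = 3.83

[H+] = 10^(-2.13) = 7.41 × 10^-3 M
At equilibrium [HA] = 0.38 − 7.41 × 10^-3 = 3.73 × 10^-1 M
Ka = [H+][A-]/[HA] = (7.41 × 10^-3)² / 3.73 × 10^-1 = 1.47 × 10^-4
pKa = -log(1.47 × 10^-4) = 3.83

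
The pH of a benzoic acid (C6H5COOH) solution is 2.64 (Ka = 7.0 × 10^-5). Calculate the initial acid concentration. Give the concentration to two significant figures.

C₀ = 7.7 × 10^-2 M

[H+] = 10^(-2.64) = 2.29 × 10^-3 M = x
Ka = x²/(C₀ − x) ⇒ C₀ = x + x²/Ka
C₀ = 2.29 × 10^-3 + (2.29 × 10^-3)²/(7.0 × 10^-5) = 7.72 × 10^-2 M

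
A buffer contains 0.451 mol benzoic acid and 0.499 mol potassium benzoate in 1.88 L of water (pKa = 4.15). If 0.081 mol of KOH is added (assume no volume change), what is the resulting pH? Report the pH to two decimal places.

After neutralization: n(C6H5COOH) = 0.37 mol, n(C6H5COO-) = 0.58 mol.
pH = pKa + log(n_C6H5COO-/n_C6H5COOH) = 4.15 + log(0.58/0.37) = 4.15 + (+0.195)

pH = 4.35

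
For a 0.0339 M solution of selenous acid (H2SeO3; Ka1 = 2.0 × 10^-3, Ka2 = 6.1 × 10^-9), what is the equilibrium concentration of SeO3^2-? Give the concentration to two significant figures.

6.1 × 10^-9 M

First ionization gives [H+] ≈ [HSeO3-] = 7.29 × 10^-3 M.
Second step: Ka2 = [H+][SeO3^2-]/[HSeO3-] ≈ [SeO3^2-] (since [H+] ≈ [HSeO3-]).
So [SeO3^2-] ≈ Ka2.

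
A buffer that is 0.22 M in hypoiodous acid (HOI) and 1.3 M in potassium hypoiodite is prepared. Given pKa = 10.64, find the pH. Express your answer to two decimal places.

Henderson–Hasselbalch: pH = pKa + log([OI-]/[HOI]) = 10.64 + log(1.3/0.22)
pH = 10.64 + (+0.772) = 11.41

pH = 11.41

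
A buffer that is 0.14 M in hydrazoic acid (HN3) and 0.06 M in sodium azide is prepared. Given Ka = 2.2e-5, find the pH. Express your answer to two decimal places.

pH = 4.29

pKa = −log(2.2 × 10^-5) = 4.658
Using pH = pKa + log([base]/[acid]) with [base]/[acid] = 0.06/0.14:
pH = 4.658 + (-0.368) = 4.29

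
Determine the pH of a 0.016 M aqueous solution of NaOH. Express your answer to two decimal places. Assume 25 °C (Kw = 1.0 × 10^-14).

pH = 12.20

NaOH is a strong base; [OH-] = 0.016 M.
pOH = -log(0.016) = 1.80
pH = 14.00 - 1.80 = 12.20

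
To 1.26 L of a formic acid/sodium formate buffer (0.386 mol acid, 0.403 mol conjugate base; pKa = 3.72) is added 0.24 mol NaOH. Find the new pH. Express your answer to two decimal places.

pH = 4.36

After neutralization: n(HCOOH) = 0.146 mol, n(HCOO-) = 0.643 mol.
pH = pKa + log([A⁻]/[HA]) = 3.72 + log(0.643/0.146) = 3.72 +0.644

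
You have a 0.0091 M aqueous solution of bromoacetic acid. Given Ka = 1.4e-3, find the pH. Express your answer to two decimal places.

BrCH2COOH ⇌ BrCH2COO- + H+
Let x = [H+] at equilibrium. Ka = x²/(0.0091 − x).
x is not negligible relative to C₀; solve x² + 0.0014·x − 1.27e-05 = 0.
x = (−Ka + √(Ka² + 4·Ka·C₀))/2 = 2.94 × 10^-3 M
pH = −log[H+] = −log(2.94 × 10^-3) = 2.53

pH = 2.53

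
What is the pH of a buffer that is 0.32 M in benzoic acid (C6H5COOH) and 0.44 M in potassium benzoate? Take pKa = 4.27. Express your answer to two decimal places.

pH = 4.41

pH = pKa + log([A⁻]/[HA]) = 4.27 + log(0.44/0.32)
pH = 4.27 + (+0.138) = 4.41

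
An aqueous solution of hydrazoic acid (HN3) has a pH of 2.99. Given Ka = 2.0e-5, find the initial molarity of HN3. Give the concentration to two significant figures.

C₀ = 5.3 × 10^-2 M

[H+] = 10^(-2.99) = 1.02 × 10^-3 M = x
Ka = x²/(C₀ − x) ⇒ C₀ = x + x²/Ka
C₀ = 1.02 × 10^-3 + (1.02 × 10^-3)²/(2.0 × 10^-5) = 5.30 × 10^-2 M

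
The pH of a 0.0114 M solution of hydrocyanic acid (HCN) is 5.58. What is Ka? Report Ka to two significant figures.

Ka = 6.1 × 10^-10

[H+] = 10^(-5.58) = 2.63 × 10^-6 M
At equilibrium [HA] = 0.0114 − 2.63 × 10^-6 = 1.14 × 10^-2 M
Ka = [H+][A-]/[HA] = (2.63 × 10^-6)² / 1.14 × 10^-2 = 6.1 × 10^-10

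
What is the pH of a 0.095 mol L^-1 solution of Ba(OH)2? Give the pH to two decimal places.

Ba(OH)2 is a strong base (each formula unit releases 2 OH-); [OH-] = 0.19 M.
pOH = -log(0.19) = 0.72
pH = 14.00 - 0.72 = 13.28

pH = 13.28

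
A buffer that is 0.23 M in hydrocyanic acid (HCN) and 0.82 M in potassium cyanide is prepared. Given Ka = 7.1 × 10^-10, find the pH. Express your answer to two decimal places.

pKa = −log(7.1 × 10^-10) = 9.149
Using pH = pKa + log([base]/[acid]) with [base]/[acid] = 0.82/0.23:
pH = 9.149 + (+0.552) = 9.70

pH = 9.70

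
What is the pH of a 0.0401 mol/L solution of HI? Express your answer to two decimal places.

pH = 1.40

HI is a strong acid and dissociates completely, so [H+] = 0.0401 M.
pH = -log(0.0401) = 1.40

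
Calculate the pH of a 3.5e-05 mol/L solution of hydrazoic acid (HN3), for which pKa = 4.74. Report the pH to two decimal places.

pH = 4.75

HN3 ⇌ N3- + H+
Ka = 10^(−4.74) = 1.82 × 10^-5
Ka = [H+]²/(3.5e-05 − [H+]) = 1.82 × 10^-5
[H+] is not negligible relative to C₀; solve [H+]² + 1.82e-05·[H+] − 6.37e-10 = 0.
[H+] = [−1.82e-05 + √(1.82e-05² + 2.55e-09)]/2 = 1.77 × 10^-5 M
pH = −log(1.77 × 10^-5) = 4.75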